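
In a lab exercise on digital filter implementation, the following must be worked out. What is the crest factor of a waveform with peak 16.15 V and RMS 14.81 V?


Crest factor is the ratio of peak to RMS:
CF = V_peak / V_rms
   = 16.15 / 14.81
   = 1.0905

1.0905


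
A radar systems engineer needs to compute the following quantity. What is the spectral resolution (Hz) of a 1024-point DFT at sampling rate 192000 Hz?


DFT frequency resolution:
df = fs / N
   = 192000 / 1024
   = 187.5 Hz

187.5 Hz


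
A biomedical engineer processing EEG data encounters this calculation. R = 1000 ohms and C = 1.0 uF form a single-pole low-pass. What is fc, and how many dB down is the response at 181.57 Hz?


Step 1 — cutoff frequency:
fc = 1 / (2*pi*R*C)
C = 1.0 uF = 1e-06 F
fc = 1 / (2*pi*1000*1e-06)
   = 159.155 Hz

Step 2 — magnitude at f = 181.57 Hz:
|H(f)| = 1 / sqrt(1 + (f/fc)^2)
f/fc = 181.57 / 159.155 = 1.140838
|H| = 1 / sqrt(1 + 1.301511) = 0.659164
|H|_dB = 20*log10(0.659164) = -3.62 dB

fc = 159.155 Hz; |H(181.57 Hz)| = -3.62 dB


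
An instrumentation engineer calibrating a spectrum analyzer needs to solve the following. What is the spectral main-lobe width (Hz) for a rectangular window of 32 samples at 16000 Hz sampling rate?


Main lobe width for a rectangular window:
Width = 2 * fs / N
      = 2 * 16000 / 32
      = 32000 / 32
      = 1000.0 Hz

1000.0 Hz


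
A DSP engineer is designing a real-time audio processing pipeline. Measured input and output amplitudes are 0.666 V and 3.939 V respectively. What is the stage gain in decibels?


Voltage gain in dB:
G = 20 * log10(Vout / Vin)
  = 20 * log10(3.939 / 0.666)
  = 20 * log10(5.914414)
  = 20 * 0.771912
  = 15.44 dB

15.44 dB


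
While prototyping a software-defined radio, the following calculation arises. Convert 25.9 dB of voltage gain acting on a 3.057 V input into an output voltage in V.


Output voltage from dB gain:
V_out = V_in * 10^(gain_dB / 20)
      = 3.057 * 10^(25.9 / 20)
      = 3.057 * 19.724227
      = 60.297 V

60.297 V


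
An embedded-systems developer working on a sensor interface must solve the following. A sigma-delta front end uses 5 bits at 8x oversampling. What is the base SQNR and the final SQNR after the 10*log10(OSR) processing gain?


Step 1 — baseline SQNR at Nyquist:
SQNR_base = 6.02*N + 1.76
          = 6.02*5 + 1.76
          = 31.86 dB

Step 2 — oversampling processing gain:
G = 10*log10(OSR) = 10*log10(8) = 9.03 dB

Step 3 — total:
SQNR_total = 31.86 + 9.03 = 40.89 dB

Base SQNR = 31.86 dB; oversampled SQNR = 40.89 dB


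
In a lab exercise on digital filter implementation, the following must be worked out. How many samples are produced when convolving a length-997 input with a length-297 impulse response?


Linear convolution output length:
L = N + M - 1
  = 997 + 297 - 1
  = 1293 samples

1293


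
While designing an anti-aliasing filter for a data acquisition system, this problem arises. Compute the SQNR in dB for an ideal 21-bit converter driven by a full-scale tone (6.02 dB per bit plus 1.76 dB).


Theoretical SNR for a full-scale sinusoid:
SNR = 6.02 * N + 1.76
    = 6.02 * 21 + 1.76
    = 126.42 + 1.76
    = 128.18 dB

128.18 dB


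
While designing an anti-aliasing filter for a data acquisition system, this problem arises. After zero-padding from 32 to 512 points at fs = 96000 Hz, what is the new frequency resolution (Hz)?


Frequency resolution after zero-padding:
N_padded = 32 * 16 = 512
df = fs / N_padded
   = 96000 / 512
   = 187.5 Hz

187.5 Hz


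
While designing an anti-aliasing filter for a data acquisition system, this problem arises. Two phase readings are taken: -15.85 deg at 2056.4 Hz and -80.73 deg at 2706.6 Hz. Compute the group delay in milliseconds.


Group delay from phase difference:
tau = -d(phi)/d(omega)
d(phi) = -64.88 deg = -1.13237 rad
d(omega) = 2*pi*(2706.6 - 2056.4) = 4085.3271 rad/s
tau = -(-1.13237) / 4085.3271
    = 0.2772 ms

0.2772 ms


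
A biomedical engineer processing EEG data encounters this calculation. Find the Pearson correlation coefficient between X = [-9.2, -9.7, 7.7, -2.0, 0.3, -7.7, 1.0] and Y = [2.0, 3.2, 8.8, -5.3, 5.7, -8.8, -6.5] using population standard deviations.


Pearson correlation coefficient (population):
r = cov(X,Y) / (std(X) * std(Y))
Mean X = -2.8, Mean Y = -0.1286
Cov(X,Y) = 12.767143
Std(X) = 5.946427, Std(Y) = 6.231651
r = 0.3445

0.3445


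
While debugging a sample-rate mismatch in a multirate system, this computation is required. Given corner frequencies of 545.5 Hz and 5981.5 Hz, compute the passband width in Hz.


Bandwidth is the difference of -3dB frequencies:
BW = f_high - f_low
   = 5981.5 - 545.5
   = 5436.0 Hz

5436.0 Hz


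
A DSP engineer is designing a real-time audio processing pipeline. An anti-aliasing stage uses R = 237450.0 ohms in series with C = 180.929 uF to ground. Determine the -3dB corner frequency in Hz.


Cutoff frequency of a first-order RC filter:
fc = 1 / (2 * pi * R * C)
C = 180.929 uF = 0.000180929 F
fc = 1 / (2 * pi * 237450.0 * 0.000180929)
   = 1 / 269.93563765842
   = 0.003705 Hz

0.003705 Hz


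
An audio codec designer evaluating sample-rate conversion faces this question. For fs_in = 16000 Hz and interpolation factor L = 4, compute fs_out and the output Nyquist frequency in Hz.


Step 1 — output sample rate after interpolation by L:
fs_out = L * fs_in = 4 * 16000 = 64000 Hz

Step 2 — Nyquist frequency of the output stream:
f_Nyq = fs_out / 2 = 64000 / 2 = 32000.0 Hz

fs_out = 64000 Hz; f_Nyquist = 32000.0 Hz


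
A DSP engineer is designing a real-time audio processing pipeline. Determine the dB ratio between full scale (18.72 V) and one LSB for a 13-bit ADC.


Dynamic range from full-scale to LSB:
V_min = V_max / 2^bits = 18.72 / 2^13
DR = 20 * log10(V_max / V_min)
   = 20 * log10(2^13)
   = 20 * 13 * log10(2)
   = 78.27 dB

78.27 dB


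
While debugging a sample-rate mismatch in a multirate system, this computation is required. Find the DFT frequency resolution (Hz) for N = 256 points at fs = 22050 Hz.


DFT frequency resolution:
df = fs / N
   = 22050 / 256
   = 86.1328 Hz

86.1328 Hz


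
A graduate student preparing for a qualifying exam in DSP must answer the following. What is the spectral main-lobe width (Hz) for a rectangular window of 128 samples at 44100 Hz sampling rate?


Main lobe width for a rectangular window:
Width = 2 * fs / N
      = 2 * 44100 / 128
      = 88200 / 128
      = 689.062 Hz

689.062 Hz


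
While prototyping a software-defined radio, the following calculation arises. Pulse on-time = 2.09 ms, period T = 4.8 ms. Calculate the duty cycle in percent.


Duty cycle as a percentage:
DC = (t_on / T) * 100
   = (2.09 / 4.8) * 100
   = 0.435417 * 100
   = 43.54 %

43.54 %


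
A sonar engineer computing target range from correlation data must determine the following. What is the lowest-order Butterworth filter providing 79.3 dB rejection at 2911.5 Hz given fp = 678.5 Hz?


Butterworth filter order formula:
n = log10(10^(A/10) - 1) / (2 * log10(f_stop/f_pass))
10^(79.3/10) - 1 = 85113802.8202
f_stop/f_pass = 2911.5 / 678.5 = 4.2911
n = 6.2681 -> ceil = 7

7


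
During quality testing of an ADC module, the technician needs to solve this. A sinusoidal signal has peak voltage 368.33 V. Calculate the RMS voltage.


RMS voltage for a sinusoidal waveform:
V_rms = V_peak / sqrt(2)
      = 368.33 / 1.414214
      = 260.449 V

260.449 V


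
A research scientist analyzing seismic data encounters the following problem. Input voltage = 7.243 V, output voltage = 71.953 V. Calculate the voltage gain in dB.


Voltage gain in dB:
G = 20 * log10(Vout / Vin)
  = 20 * log10(71.953 / 7.243)
  = 20 * log10(9.934143)
  = 20 * 0.99713
  = 19.94 dB

19.94 dB


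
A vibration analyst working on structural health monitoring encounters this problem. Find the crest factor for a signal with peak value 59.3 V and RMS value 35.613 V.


Crest factor is the ratio of peak to RMS:
CF = V_peak / V_rms
   = 59.3 / 35.613
   = 1.6651

1.6651


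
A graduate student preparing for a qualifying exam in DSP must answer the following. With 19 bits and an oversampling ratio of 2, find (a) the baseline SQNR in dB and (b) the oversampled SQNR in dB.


Step 1 — baseline SQNR at Nyquist:
SQNR_base = 6.02*N + 1.76
          = 6.02*19 + 1.76
          = 116.14 dB

Step 2 — oversampling processing gain:
G = 10*log10(OSR) = 10*log10(2) = 3.01 dB

Step 3 — total:
SQNR_total = 116.14 + 3.01 = 119.15 dB

Base SQNR = 116.14 dB; oversampled SQNR = 119.15 dB


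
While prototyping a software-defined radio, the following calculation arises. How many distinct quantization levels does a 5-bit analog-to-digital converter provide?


Number of quantization levels = 2^N
= 2^5
= 32

32


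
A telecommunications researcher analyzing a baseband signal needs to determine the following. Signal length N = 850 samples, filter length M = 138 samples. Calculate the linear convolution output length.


Linear convolution output length:
L = N + M - 1
  = 850 + 138 - 1
  = 987 samples

987


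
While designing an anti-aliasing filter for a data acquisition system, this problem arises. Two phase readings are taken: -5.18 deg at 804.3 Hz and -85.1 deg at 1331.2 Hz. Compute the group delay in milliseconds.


Group delay from phase difference:
tau = -d(phi)/d(omega)
d(phi) = -79.92 deg = -1.394867 rad
d(omega) = 2*pi*(1331.2 - 804.3) = 3310.6103 rad/s
tau = -(-1.394867) / 3310.6103
    = 0.4213 ms

0.4213 ms


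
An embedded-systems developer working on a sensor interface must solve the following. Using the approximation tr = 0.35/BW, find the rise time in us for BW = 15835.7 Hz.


Rise time from bandwidth relationship:
tr = 0.35 / BW
   = 0.35 / 15835.7
   = 2.21019595e-05 s
   = 22.102 us

22.102 us


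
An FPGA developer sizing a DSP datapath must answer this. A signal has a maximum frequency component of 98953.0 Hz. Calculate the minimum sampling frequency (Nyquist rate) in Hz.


The Nyquist rate is twice the maximum frequency component.
fs_min = 2 * fmax
      = 2 * 98953.0
      = 197906.0 Hz

197906.0


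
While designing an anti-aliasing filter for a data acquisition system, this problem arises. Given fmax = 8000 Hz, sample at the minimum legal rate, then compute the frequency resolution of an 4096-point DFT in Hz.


Step 1 — Nyquist sampling rate:
fs = 2 * fmax = 2 * 8000 = 16000 Hz

Step 2 — DFT bin spacing:
df = fs / N = 16000 / 4096 = 3.9062 Hz

3.9062 Hz


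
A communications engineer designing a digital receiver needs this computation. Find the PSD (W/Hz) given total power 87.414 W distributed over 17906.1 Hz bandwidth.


Power spectral density:
PSD = P / BW
    = 87.414 / 17906.1
    = 0.0048818 W/Hz

0.0048818 W/Hz


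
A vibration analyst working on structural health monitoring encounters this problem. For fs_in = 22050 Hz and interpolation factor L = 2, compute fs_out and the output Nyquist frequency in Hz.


Step 1 — output sample rate after interpolation by L:
fs_out = L * fs_in = 2 * 22050 = 44100 Hz

Step 2 — Nyquist frequency of the output stream:
f_Nyq = fs_out / 2 = 44100 / 2 = 22050.0 Hz

fs_out = 44100 Hz; f_Nyquist = 22050.0 Hz


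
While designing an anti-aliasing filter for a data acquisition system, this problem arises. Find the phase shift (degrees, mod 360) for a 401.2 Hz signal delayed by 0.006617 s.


Phase shift from frequency and time delay:
phi = 360 * f * t_delay
    = 360 * 401.2 * 0.006617
    = 955.71 degrees
    mod 360 = 235.71 degrees

235.71 degrees


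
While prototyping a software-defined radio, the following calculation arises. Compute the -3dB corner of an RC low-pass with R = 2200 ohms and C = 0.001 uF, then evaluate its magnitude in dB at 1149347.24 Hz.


Step 1 — cutoff frequency:
fc = 1 / (2*pi*R*C)
C = 0.001 uF = 1e-09 F
fc = 1 / (2*pi*2200*1e-09)
   = 72343.156 Hz

Step 2 — magnitude at f = 1149347.24 Hz:
|H(f)| = 1 / sqrt(1 + (f/fc)^2)
f/fc = 1149347.24 / 72343.156 = 15.887436
|H| = 1 / sqrt(1 + 252.410623) = 0.0628185
|H|_dB = 20*log10(0.0628185) = -24.04 dB

fc = 72343.156 Hz; |H(1149347.24 Hz)| = -24.04 dB


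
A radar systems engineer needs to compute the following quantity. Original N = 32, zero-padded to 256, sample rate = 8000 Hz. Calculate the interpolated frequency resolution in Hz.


Frequency resolution after zero-padding:
N_padded = 32 * 8 = 256
df = fs / N_padded
   = 8000 / 256
   = 31.25 Hz

31.25 Hz


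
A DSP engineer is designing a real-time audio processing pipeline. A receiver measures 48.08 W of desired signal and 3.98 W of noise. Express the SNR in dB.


SNR in decibels:
SNR = 10 * log10(Ps / Pn)
    = 10 * log10(48.08 / 3.98)
    = 10 * log10(12.0804)
    = 10 * 1.0821
    = 10.82 dB

10.82 dB


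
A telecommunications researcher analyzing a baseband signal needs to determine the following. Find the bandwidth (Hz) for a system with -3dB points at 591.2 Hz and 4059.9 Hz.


Bandwidth is the difference of -3dB frequencies:
BW = f_high - f_low
   = 4059.9 - 591.2
   = 3468.7 Hz

3468.7 Hz


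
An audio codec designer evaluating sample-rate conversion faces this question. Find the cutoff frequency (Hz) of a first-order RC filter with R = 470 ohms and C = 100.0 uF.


Cutoff frequency of a first-order RC filter:
fc = 1 / (2 * pi * R * C)
C = 100.0 uF = 0.0001 F
fc = 1 / (2 * pi * 470 * 0.0001)
   = 1 / 0.29530970943744
   = 3.386275 Hz

3.386275 Hz


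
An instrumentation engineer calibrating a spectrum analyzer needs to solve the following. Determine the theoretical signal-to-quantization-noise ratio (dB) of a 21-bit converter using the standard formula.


Theoretical SNR for a full-scale sinusoid:
SNR = 6.02 * N + 1.76
    = 6.02 * 21 + 1.76
    = 126.42 + 1.76
    = 128.18 dB

128.18 dB


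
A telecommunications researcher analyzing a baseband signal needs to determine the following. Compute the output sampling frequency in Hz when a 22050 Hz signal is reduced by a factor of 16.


Decimation reduces the sample rate:
fs_out = fs_in / M
       = 22050 / 16
       = 1378.125 Hz

1378.125 Hz


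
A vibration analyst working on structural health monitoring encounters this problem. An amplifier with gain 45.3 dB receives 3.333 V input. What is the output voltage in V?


Output voltage from dB gain:
V_out = V_in * 10^(gain_dB / 20)
      = 3.333 * 10^(45.3 / 20)
      = 3.333 * 184.0772
      = 613.5293 V

613.5293 V


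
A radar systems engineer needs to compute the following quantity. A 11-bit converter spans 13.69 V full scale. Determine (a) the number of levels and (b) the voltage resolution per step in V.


Step 1 — number of quantization levels:
L = 2^N = 2^11 = 2048

Step 2 — LSB step size:
delta = Vfs / L
      = 13.69 / 2048
      = 0.00668457 V

Levels = 2048; step size = 0.00668457 V


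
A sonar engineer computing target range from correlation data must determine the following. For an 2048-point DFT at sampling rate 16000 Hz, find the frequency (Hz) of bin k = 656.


Frequency of DFT bin k:
f_k = k * fs / N
    = 656 * 16000 / 2048
    = 10496000 / 2048
    = 5125.0 Hz

5125.0 Hz


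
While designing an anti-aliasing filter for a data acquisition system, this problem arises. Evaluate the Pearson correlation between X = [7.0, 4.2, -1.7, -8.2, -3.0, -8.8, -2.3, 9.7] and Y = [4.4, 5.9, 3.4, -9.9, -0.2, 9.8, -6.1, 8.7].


Pearson correlation coefficient (population):
r = cov(X,Y) / (std(X) * std(Y))
Mean X = -0.3875, Mean Y = 2.0
Cov(X,Y) = 18.745
Std(X) = 6.338264, Std(Y) = 6.526101
r = 0.4532

0.4532


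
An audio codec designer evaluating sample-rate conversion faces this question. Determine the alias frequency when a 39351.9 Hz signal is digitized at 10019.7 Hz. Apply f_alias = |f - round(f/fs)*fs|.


Compute the nearest integer multiple of fs to the signal:
n = round(39351.9 / 10019.7) = 4
f_alias = |39351.9 - 4 * 10019.7|
        = |39351.9 - 40078.8|
        = 726.9 Hz

726.9


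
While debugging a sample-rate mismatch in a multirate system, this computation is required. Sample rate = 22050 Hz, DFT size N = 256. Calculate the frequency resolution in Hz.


DFT frequency resolution:
df = fs / N
   = 22050 / 256
   = 86.1328 Hz

86.1328 Hz


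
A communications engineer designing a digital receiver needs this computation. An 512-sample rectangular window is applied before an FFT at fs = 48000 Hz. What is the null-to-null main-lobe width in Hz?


Main lobe width for a rectangular window:
Width = 2 * fs / N
      = 2 * 48000 / 512
      = 96000 / 512
      = 187.5 Hz

187.5 Hz


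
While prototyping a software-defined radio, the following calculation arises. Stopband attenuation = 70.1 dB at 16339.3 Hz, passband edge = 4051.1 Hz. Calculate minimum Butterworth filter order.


Butterworth filter order formula:
n = log10(10^(A/10) - 1) / (2 * log10(f_stop/f_pass))
10^(70.1/10) - 1 = 10232928.9228
f_stop/f_pass = 16339.3 / 4051.1 = 4.0333
n = 5.7871 -> ceil = 6

6


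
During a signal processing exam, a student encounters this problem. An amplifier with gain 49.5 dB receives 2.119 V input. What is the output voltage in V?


Output voltage from dB gain:
V_out = V_in * 10^(gain_dB / 20)
      = 2.119 * 10^(49.5 / 20)
      = 2.119 * 298.538262
      = 632.6026 V

632.6026 V


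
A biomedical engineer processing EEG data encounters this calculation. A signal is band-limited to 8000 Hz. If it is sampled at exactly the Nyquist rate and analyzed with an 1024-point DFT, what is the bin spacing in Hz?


Step 1 — Nyquist sampling rate:
fs = 2 * fmax = 2 * 8000 = 16000 Hz

Step 2 — DFT bin spacing:
df = fs / N = 16000 / 1024 = 15.625 Hz

15.625 Hz


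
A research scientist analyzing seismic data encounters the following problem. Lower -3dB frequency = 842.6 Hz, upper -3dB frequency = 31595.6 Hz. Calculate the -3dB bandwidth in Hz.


Bandwidth is the difference of -3dB frequencies:
BW = f_high - f_low
   = 31595.6 - 842.6
   = 30753.0 Hz

30753.0 Hz


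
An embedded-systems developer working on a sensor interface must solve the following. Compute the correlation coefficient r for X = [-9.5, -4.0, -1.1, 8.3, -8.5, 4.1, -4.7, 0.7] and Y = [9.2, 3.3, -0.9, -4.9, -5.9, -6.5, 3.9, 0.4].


Pearson correlation coefficient (population):
r = cov(X,Y) / (std(X) * std(Y))
Mean X = -1.8375, Mean Y = -0.175
Cov(X,Y) = -17.175313
Std(X) = 5.711597, Std(Y) = 5.154306
r = -0.5834

-0.5834


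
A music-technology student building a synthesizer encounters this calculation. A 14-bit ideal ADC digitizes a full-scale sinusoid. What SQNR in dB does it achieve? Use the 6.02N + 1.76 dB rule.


Theoretical SNR for a full-scale sinusoid:
SNR = 6.02 * N + 1.76
    = 6.02 * 14 + 1.76
    = 84.28 + 1.76
    = 86.04 dB

86.04 dB


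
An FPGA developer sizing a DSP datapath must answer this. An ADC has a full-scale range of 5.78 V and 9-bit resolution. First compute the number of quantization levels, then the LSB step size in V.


Step 1 — number of quantization levels:
L = 2^N = 2^9 = 512

Step 2 — LSB step size:
delta = Vfs / L
      = 5.78 / 512
      = 0.01128906 V

Levels = 512; step size = 0.01128906 V


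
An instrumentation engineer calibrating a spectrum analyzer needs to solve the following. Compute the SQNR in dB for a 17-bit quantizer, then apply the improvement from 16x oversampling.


Step 1 — baseline SQNR at Nyquist:
SQNR_base = 6.02*N + 1.76
          = 6.02*17 + 1.76
          = 104.1 dB

Step 2 — oversampling processing gain:
G = 10*log10(OSR) = 10*log10(16) = 12.04 dB

Step 3 — total:
SQNR_total = 104.1 + 12.04 = 116.14 dB

Base SQNR = 104.1 dB; oversampled SQNR = 116.14 dB


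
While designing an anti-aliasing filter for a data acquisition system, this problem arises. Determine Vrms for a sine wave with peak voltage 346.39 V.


RMS voltage for a sinusoidal waveform:
V_rms = V_peak / sqrt(2)
      = 346.39 / 1.414214
      = 244.935 V

244.935 V


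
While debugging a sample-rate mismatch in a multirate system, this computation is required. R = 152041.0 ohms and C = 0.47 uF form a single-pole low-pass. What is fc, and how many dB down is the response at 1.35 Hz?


Step 1 — cutoff frequency:
fc = 1 / (2*pi*R*C)
C = 0.47 uF = 4.7e-07 F
fc = 1 / (2*pi*152041.0*4.7e-07)
   = 2.22721 Hz

Step 2 — magnitude at f = 1.35 Hz:
|H(f)| = 1 / sqrt(1 + (f/fc)^2)
f/fc = 1.35 / 2.22721 = 0.60614
|H| = 1 / sqrt(1 + 0.367406) = 0.8551676
|H|_dB = 20*log10(0.8551676) = -1.36 dB

fc = 2.22721 Hz; |H(1.35 Hz)| = -1.36 dB


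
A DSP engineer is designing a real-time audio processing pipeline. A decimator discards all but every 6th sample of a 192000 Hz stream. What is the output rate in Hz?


Decimation reduces the sample rate:
fs_out = fs_in / M
       = 192000 / 6
       = 32000.0 Hz

32000.0 Hz


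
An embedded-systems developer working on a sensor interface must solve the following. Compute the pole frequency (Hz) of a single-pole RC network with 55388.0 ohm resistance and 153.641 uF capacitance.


Cutoff frequency of a first-order RC filter:
fc = 1 / (2 * pi * R * C)
C = 153.641 uF = 0.000153641 F
fc = 1 / (2 * pi * 55388.0 * 0.000153641)
   = 1 / 53.469075748948
   = 0.018702 Hz

0.018702 Hz


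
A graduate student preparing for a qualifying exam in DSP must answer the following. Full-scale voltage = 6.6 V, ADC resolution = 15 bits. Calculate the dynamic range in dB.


Dynamic range from full-scale to LSB:
V_min = V_max / 2^bits = 6.6 / 2^15
DR = 20 * log10(V_max / V_min)
   = 20 * log10(2^15)
   = 20 * 15 * log10(2)
   = 90.31 dB

90.31 dB


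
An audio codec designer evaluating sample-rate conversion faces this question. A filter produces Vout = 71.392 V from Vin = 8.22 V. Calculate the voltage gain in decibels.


Voltage gain in dB:
G = 20 * log10(Vout / Vin)
  = 20 * log10(71.392 / 8.22)
  = 20 * log10(8.685158)
  = 20 * 0.938778
  = 18.78 dB

18.78 dB


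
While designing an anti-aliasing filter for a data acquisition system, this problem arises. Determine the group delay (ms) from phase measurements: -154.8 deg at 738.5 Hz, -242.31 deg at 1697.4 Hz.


Group delay from phase difference:
tau = -d(phi)/d(omega)
d(phi) = -87.51 deg = -1.527338 rad
d(omega) = 2*pi*(1697.4 - 738.5) = 6024.9464 rad/s
tau = -(-1.527338) / 6024.9464
    = 0.2535 ms

0.2535 ms


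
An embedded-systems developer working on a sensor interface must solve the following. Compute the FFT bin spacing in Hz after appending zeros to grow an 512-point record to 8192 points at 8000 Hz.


Frequency resolution after zero-padding:
N_padded = 512 * 16 = 8192
df = fs / N_padded
   = 8000 / 8192
   = 0.9766 Hz

0.9766 Hz


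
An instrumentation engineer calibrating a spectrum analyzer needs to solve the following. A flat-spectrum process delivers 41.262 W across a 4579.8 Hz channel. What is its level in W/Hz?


Power spectral density:
PSD = P / BW
    = 41.262 / 4579.8
    = 0.00900956 W/Hz

0.00900956 W/Hz


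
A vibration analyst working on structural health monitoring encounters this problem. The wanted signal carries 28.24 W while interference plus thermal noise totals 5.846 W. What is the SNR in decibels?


SNR in decibels:
SNR = 10 * log10(Ps / Pn)
    = 10 * log10(28.24 / 5.846)
    = 10 * log10(4.8307)
    = 10 * 0.684
    = 6.84 dB

6.84 dB


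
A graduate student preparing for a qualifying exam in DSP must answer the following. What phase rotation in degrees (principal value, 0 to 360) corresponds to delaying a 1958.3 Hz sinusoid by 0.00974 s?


Phase shift from frequency and time delay:
phi = 360 * f * t_delay
    = 360 * 1958.3 * 0.00974
    = 6866.58 degrees
    mod 360 = 26.58 degrees

26.58 degrees


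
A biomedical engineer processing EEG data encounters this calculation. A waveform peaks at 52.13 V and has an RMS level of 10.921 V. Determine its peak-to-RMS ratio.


Crest factor is the ratio of peak to RMS:
CF = V_peak / V_rms
   = 52.13 / 10.921
   = 4.7734

4.7734


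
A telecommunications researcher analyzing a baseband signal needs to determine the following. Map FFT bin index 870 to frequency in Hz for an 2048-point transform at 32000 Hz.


Frequency of DFT bin k:
f_k = k * fs / N
    = 870 * 32000 / 2048
    = 27840000 / 2048
    = 13593.75 Hz

13593.75 Hz


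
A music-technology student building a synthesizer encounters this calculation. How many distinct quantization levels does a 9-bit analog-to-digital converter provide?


Number of quantization levels = 2^N
= 2^9
= 512

512


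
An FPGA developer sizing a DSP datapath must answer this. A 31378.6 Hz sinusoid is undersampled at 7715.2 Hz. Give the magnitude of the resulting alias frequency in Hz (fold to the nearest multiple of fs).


Compute the nearest integer multiple of fs to the signal:
n = round(31378.6 / 7715.2) = 4
f_alias = |31378.6 - 4 * 7715.2|
        = |31378.6 - 30860.8|
        = 517.8 Hz

517.8


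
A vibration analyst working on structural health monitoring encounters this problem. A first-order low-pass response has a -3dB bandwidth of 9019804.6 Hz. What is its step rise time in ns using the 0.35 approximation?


Rise time from bandwidth relationship:
tr = 0.35 / BW
   = 0.35 / 9019804.6
   = 3.880350135e-08 s
   = 38.8035 ns

38.8035 ns


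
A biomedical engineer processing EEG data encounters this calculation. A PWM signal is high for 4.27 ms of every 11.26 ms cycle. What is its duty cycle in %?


Duty cycle as a percentage:
DC = (t_on / T) * 100
   = (4.27 / 11.26) * 100
   = 0.379218 * 100
   = 37.92 %

37.92 %


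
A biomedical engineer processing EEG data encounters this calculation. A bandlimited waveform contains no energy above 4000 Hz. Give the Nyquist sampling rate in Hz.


The Nyquist rate is twice the maximum frequency component.
fs_min = 2 * fmax
      = 2 * 4000
      = 8000 Hz

8000


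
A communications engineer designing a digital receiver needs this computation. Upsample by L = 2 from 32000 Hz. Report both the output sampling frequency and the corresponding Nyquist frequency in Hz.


Step 1 — output sample rate after interpolation by L:
fs_out = L * fs_in = 2 * 32000 = 64000 Hz

Step 2 — Nyquist frequency of the output stream:
f_Nyq = fs_out / 2 = 64000 / 2 = 32000.0 Hz

fs_out = 64000 Hz; f_Nyquist = 32000.0 Hz


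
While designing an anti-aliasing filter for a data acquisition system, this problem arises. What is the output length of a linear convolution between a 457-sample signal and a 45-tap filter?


Linear convolution output length:
L = N + M - 1
  = 457 + 45 - 1
  = 501 samples

501


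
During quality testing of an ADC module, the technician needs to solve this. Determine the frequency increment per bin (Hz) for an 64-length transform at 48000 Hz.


DFT frequency resolution:
df = fs / N
   = 48000 / 64
   = 750.0 Hz

750.0 Hz


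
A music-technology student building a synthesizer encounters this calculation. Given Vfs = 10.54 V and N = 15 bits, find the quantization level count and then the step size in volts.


Step 1 — number of quantization levels:
L = 2^N = 2^15 = 32768

Step 2 — LSB step size:
delta = Vfs / L
      = 10.54 / 32768
      = 0.00032166 V

Levels = 32768; step size = 0.00032166 V


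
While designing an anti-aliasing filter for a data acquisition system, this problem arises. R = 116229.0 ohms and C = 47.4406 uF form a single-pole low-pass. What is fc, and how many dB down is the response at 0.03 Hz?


Step 1 — cutoff frequency:
fc = 1 / (2*pi*R*C)
C = 47.4406 uF = 4.74406e-05 F
fc = 1 / (2*pi*116229.0*4.74406e-05)
   = 0.0288639 Hz

Step 2 — magnitude at f = 0.03 Hz:
|H(f)| = 1 / sqrt(1 + (f/fc)^2)
f/fc = 0.03 / 0.0288639 = 1.039361
|H| = 1 / sqrt(1 + 1.080271) = 0.6933301
|H|_dB = 20*log10(0.6933301) = -3.18 dB

fc = 0.0288639 Hz; |H(0.03 Hz)| = -3.18 dB


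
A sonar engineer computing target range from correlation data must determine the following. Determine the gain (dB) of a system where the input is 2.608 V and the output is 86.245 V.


Voltage gain in dB:
G = 20 * log10(Vout / Vin)
  = 20 * log10(86.245 / 2.608)
  = 20 * log10(33.069402)
  = 20 * 1.519426
  = 30.39 dB

30.39 dB


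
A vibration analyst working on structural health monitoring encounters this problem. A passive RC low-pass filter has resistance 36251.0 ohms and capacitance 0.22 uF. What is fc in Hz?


Cutoff frequency of a first-order RC filter:
fc = 1 / (2 * pi * R * C)
C = 0.22 uF = 2.2e-07 F
fc = 1 / (2 * pi * 36251.0 * 2.2e-07)
   = 1 / 0.050109785125525
   = 19.956182 Hz

19.956182 Hz


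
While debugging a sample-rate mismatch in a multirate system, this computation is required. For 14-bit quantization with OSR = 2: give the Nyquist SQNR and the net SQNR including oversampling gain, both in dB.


Step 1 — baseline SQNR at Nyquist:
SQNR_base = 6.02*N + 1.76
          = 6.02*14 + 1.76
          = 86.04 dB

Step 2 — oversampling processing gain:
G = 10*log10(OSR) = 10*log10(2) = 3.01 dB

Step 3 — total:
SQNR_total = 86.04 + 3.01 = 89.05 dB

Base SQNR = 86.04 dB; oversampled SQNR = 89.05 dB


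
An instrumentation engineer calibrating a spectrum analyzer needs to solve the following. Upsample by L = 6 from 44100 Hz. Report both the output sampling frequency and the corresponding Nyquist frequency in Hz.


Step 1 — output sample rate after interpolation by L:
fs_out = L * fs_in = 6 * 44100 = 264600 Hz

Step 2 — Nyquist frequency of the output stream:
f_Nyq = fs_out / 2 = 264600 / 2 = 132300.0 Hz

fs_out = 264600 Hz; f_Nyquist = 132300.0 Hz


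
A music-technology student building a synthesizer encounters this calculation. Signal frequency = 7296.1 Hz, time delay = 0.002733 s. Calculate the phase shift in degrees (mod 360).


Phase shift from frequency and time delay:
phi = 360 * f * t_delay
    = 360 * 7296.1 * 0.002733
    = 7178.49 degrees
    mod 360 = 338.49 degrees

338.49 degrees


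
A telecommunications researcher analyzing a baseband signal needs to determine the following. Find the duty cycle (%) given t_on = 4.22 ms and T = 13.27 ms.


Duty cycle as a percentage:
DC = (t_on / T) * 100
   = (4.22 / 13.27) * 100
   = 0.318011 * 100
   = 31.8 %

31.8 %


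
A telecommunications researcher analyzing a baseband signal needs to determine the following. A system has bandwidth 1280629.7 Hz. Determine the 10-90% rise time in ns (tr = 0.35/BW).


Rise time from bandwidth relationship:
tr = 0.35 / BW
   = 0.35 / 1280629.7
   = 2.733030477e-07 s
   = 273.303 ns

273.303 ns


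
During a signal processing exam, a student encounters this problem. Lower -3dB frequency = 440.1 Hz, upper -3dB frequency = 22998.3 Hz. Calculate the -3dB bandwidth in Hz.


Bandwidth is the difference of -3dB frequencies:
BW = f_high - f_low
   = 22998.3 - 440.1
   = 22558.2 Hz

22558.2 Hz


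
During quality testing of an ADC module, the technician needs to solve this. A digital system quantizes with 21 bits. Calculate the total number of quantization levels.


Number of quantization levels = 2^N
= 2^21
= 2097152

2097152


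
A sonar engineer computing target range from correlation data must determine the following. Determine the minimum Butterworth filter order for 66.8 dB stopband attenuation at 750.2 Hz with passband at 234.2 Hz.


Butterworth filter order formula:
n = log10(10^(A/10) - 1) / (2 * log10(f_stop/f_pass))
10^(66.8/10) - 1 = 4786299.9232
f_stop/f_pass = 750.2 / 234.2 = 3.2032
n = 6.6061 -> ceil = 7

7


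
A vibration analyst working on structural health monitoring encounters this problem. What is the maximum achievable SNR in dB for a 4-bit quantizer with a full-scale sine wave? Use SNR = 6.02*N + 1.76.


Theoretical SNR for a full-scale sinusoid:
SNR = 6.02 * N + 1.76
    = 6.02 * 4 + 1.76
    = 24.08 + 1.76
    = 25.84 dB

25.84 dB


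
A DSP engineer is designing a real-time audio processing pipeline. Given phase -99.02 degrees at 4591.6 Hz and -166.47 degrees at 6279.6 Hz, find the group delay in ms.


Group delay from phase difference:
tau = -d(phi)/d(omega)
d(phi) = -67.45 deg = -1.177225 rad
d(omega) = 2*pi*(6279.6 - 4591.6) = 10606.0168 rad/s
tau = -(-1.177225) / 10606.0168
    = 0.111 ms

0.111 ms


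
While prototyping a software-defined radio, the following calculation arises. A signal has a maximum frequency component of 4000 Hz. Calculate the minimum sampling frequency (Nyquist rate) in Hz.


The Nyquist rate is twice the maximum frequency component.
fs_min = 2 * fmax
      = 2 * 4000
      = 8000 Hz

8000


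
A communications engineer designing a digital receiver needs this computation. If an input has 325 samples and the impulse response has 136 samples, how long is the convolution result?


Linear convolution output length:
L = N + M - 1
  = 325 + 136 - 1
  = 460 samples

460


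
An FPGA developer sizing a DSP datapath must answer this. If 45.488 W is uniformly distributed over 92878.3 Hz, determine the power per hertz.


Power spectral density:
PSD = P / BW
    = 45.488 / 92878.3
    = 0.00048976 W/Hz

0.00048976 W/Hz


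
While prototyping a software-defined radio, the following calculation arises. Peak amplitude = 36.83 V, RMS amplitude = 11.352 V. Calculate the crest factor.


Crest factor is the ratio of peak to RMS:
CF = V_peak / V_rms
   = 36.83 / 11.352
   = 3.2444

3.2444


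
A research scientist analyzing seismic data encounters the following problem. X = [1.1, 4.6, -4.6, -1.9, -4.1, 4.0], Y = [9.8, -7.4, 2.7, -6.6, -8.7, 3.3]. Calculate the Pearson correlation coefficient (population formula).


Pearson correlation coefficient (population):
r = cov(X,Y) / (std(X) * std(Y))
Mean X = -0.15, Mean Y = -1.15
Cov(X,Y) = 4.115833
Std(X) = 3.647259, Std(Y) = 6.834898
r = 0.1651

0.1651


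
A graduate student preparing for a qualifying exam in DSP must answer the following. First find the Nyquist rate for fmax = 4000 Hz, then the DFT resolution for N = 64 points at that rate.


Step 1 — Nyquist sampling rate:
fs = 2 * fmax = 2 * 4000 = 8000 Hz

Step 2 — DFT bin spacing:
df = fs / N = 8000 / 64 = 125.0 Hz

125.0 Hz


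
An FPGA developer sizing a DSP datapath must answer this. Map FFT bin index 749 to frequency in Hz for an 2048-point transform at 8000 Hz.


Frequency of DFT bin k:
f_k = k * fs / N
    = 749 * 8000 / 2048
    = 5992000 / 2048
    = 2925.781 Hz

2925.781 Hz


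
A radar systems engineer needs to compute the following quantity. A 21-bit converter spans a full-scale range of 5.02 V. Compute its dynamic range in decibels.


Dynamic range from full-scale to LSB:
V_min = V_max / 2^bits = 5.02 / 2^21
DR = 20 * log10(V_max / V_min)
   = 20 * log10(2^21)
   = 20 * 21 * log10(2)
   = 126.43 dB

126.43 dB


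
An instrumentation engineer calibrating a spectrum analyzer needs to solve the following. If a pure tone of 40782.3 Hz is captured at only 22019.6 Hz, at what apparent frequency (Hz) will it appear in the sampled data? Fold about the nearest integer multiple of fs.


Compute the nearest integer multiple of fs to the signal:
n = round(40782.3 / 22019.6) = 2
f_alias = |40782.3 - 2 * 22019.6|
        = |40782.3 - 44039.2|
        = 3256.9 Hz

3256.9


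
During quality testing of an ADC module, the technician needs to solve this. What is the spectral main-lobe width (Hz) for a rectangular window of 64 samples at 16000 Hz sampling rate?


Main lobe width for a rectangular window:
Width = 2 * fs / N
      = 2 * 16000 / 64
      = 32000 / 64
      = 500.0 Hz

500.0 Hz


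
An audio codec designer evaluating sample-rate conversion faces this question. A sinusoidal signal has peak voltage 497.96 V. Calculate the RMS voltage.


RMS voltage for a sinusoidal waveform:
V_rms = V_peak / sqrt(2)
      = 497.96 / 1.414214
      = 352.111 V

352.111 V


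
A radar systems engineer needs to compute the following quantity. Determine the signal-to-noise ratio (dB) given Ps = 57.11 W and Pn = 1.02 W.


SNR in decibels:
SNR = 10 * log10(Ps / Pn)
    = 10 * log10(57.11 / 1.02)
    = 10 * log10(55.9902)
    = 10 * 1.7481
    = 17.48 dB

17.48 dB


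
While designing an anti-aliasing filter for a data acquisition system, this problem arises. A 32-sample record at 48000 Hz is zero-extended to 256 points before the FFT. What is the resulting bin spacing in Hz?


Frequency resolution after zero-padding:
N_padded = 32 * 8 = 256
df = fs / N_padded
   = 48000 / 256
   = 187.5 Hz

187.5 Hz


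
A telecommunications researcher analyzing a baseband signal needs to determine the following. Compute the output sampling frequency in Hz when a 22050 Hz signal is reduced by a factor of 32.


Decimation reduces the sample rate:
fs_out = fs_in / M
       = 22050 / 32
       = 689.0625 Hz

689.0625 Hz


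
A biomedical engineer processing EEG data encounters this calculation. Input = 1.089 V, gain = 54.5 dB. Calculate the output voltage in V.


Output voltage from dB gain:
V_out = V_in * 10^(gain_dB / 20)
      = 1.089 * 10^(54.5 / 20)
      = 1.089 * 530.884444
      = 578.1332 V

578.1332 V


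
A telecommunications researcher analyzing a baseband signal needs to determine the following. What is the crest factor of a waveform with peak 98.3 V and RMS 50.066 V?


Crest factor is the ratio of peak to RMS:
CF = V_peak / V_rms
   = 98.3 / 50.066
   = 1.9634

1.9634


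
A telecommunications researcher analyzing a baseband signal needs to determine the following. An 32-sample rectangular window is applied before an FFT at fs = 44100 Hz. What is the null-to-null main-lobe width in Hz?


Main lobe width for a rectangular window:
Width = 2 * fs / N
      = 2 * 44100 / 32
      = 88200 / 32
      = 2756.25 Hz

2756.25 Hz


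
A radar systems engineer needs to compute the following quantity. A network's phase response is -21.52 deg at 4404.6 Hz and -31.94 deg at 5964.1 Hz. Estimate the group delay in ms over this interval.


Group delay from phase difference:
tau = -d(phi)/d(omega)
d(phi) = -10.42 deg = -0.181863 rad
d(omega) = 2*pi*(5964.1 - 4404.6) = 9798.6275 rad/s
tau = -(-0.181863) / 9798.6275
    = 0.0186 ms

0.0186 ms


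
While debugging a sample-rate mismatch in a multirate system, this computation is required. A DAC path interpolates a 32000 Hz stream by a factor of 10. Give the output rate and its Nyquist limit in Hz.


Step 1 — output sample rate after interpolation by L:
fs_out = L * fs_in = 10 * 32000 = 320000 Hz

Step 2 — Nyquist frequency of the output stream:
f_Nyq = fs_out / 2 = 320000 / 2 = 160000.0 Hz

fs_out = 320000 Hz; f_Nyquist = 160000.0 Hz


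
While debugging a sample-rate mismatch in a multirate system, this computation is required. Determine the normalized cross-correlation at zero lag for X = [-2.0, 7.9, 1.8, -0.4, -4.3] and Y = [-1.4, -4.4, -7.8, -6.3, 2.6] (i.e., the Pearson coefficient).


Pearson correlation coefficient (population):
r = cov(X,Y) / (std(X) * std(Y))
Mean X = 0.6, Mean Y = -3.46
Cov(X,Y) = -8.856
Std(X) = 4.159327, Std(Y) = 3.708153
r = -0.5742

-0.5742


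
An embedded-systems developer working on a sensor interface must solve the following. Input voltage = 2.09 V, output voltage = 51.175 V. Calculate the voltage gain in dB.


Voltage gain in dB:
G = 20 * log10(Vout / Vin)
  = 20 * log10(51.175 / 2.09)
  = 20 * log10(24.485646)
  = 20 * 1.388912
  = 27.78 dB

27.78 dB


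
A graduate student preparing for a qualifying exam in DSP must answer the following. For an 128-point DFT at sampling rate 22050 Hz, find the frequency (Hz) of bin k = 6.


Frequency of DFT bin k:
f_k = k * fs / N
    = 6 * 22050 / 128
    = 132300 / 128
    = 1033.594 Hz

1033.594 Hz


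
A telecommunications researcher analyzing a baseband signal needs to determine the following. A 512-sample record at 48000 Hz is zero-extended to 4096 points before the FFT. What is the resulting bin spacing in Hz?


Frequency resolution after zero-padding:
N_padded = 512 * 8 = 4096
df = fs / N_padded
   = 48000 / 4096
   = 11.7188 Hz

11.7188 Hz
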